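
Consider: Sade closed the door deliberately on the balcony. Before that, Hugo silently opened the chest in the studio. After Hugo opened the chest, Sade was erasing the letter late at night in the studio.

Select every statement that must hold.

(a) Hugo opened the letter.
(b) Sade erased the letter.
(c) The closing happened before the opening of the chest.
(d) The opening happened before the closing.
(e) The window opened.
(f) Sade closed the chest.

(d)

(a) Not entailed — Hugo opened the chest, not the letter; the letter belongs to the erasing event.
(b) Not entailed — 'was erasing' is progressive on an accomplishment; it does not entail the completed 'erased'.
(c) Not entailed — the narrative places the opening before the closing, not after.
(d) Entailed — the narrative places the opening before the closing.
(e) Not entailed — the chest is what opened, not the window.
(f) Not entailed — Sade closed the door, not the chest; the chest belongs to the opening event.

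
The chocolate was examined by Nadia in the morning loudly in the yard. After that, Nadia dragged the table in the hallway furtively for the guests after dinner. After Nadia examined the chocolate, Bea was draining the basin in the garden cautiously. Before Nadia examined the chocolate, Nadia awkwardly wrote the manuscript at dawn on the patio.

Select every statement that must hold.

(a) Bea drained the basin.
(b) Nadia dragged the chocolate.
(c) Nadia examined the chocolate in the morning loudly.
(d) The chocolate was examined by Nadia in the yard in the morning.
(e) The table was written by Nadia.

(c), (d)

(a) Not entailed — 'was draining' is progressive on an accomplishment; it does not entail the completed 'drained'.
(b) Not entailed — Nadia dragged the table, not the chocolate; the chocolate belongs to the examining event.
(c) Entailed — every conjunct here is already in the original examining event.
(d) Entailed — every conjunct here is already in the original examining event.
(e) Not entailed — Nadia wrote the manuscript, not the table; the table belongs to the dragging event.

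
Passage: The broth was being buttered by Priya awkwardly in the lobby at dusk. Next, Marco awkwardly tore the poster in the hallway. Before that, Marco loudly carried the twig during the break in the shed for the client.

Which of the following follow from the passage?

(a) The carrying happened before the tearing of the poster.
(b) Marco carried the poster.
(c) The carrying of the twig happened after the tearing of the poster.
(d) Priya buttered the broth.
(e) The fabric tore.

(a)

(a) Entailed — the narrative places the carrying before the tearing.
(b) Not entailed — Marco carried the twig, not the poster; the poster belongs to the tearing event.
(c) Not entailed — the narrative places the carrying before the tearing, not after.
(d) Not entailed — 'was buttering' is progressive on an accomplishment; it does not entail the completed 'buttered'.
(e) Not entailed — the poster is what tore, not the fabric.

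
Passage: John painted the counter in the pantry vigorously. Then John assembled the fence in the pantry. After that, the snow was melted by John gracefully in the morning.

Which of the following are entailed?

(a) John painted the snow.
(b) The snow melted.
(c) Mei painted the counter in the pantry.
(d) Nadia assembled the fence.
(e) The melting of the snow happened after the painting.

(b), (e)

(a) Not entailed — John painted the counter, not the snow; the snow belongs to the melting event.
(b) Entailed — 'John melted the snow' is causative; it entails the inchoative 'the snow melted'.
(c) Not entailed — the passage has John painting the counter, not Mei.
(d) Not entailed — the passage has John assembling the fence, not Nadia.
(e) Entailed — the narrative places the painting before the melting.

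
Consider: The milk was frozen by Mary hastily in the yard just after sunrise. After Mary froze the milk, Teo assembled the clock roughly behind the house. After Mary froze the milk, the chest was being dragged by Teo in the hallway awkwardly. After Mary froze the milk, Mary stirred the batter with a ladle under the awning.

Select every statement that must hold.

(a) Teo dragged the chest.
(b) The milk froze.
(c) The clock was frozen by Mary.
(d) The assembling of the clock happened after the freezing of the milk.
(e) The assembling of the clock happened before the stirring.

(a) Entailed — 'drag' is an activity; 'was dragging' entails that some dragging happened, so 'dragged' holds.
(b) Entailed — 'Mary froze the milk' is causative; it entails the inchoative 'the milk froze'.
(c) Not entailed — Mary froze the milk, not the clock; the clock belongs to the assembling event.
(d) Entailed — the narrative places the freezing before the assembling.
(e) Not entailed — the narrative doesn't order the assembling relative to the stirring.

(a), (b), (d)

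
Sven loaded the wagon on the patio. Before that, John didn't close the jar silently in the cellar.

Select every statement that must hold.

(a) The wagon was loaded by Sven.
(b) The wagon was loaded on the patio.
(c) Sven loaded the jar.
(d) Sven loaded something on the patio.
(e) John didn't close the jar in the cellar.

(a) Entailed — dropping 'on the patio' leaves a sub-description the original still satisfies.
(b) Entailed — every conjunct here is already in the original loading event.
(c) Not entailed — Sven loaded the wagon, not the jar; the jar belongs to the closing event.
(d) Entailed — this follows by dropping conjuncts from the loading event's description.
(e) Not entailed — dropping 'silently' under negation is not valid — the original leaves open that John closed the jar some other way.

(a), (b), (d)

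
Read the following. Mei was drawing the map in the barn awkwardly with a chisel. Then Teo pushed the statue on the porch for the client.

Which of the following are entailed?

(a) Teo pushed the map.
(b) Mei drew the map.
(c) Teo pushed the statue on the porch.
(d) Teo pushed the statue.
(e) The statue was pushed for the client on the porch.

(c), (d), (e)

(a) Not entailed — Teo pushed the statue, not the map; the map belongs to the drawing event.
(b) Not entailed — 'was drawing' is progressive on an accomplishment; it does not entail the completed 'drew'.
(c) Entailed — this follows by dropping conjuncts from the pushing event's description.
(d) Entailed — the original entails any weakening of itself; this just drops 'on the porch', 'for the client'.
(e) Entailed — this follows by dropping conjuncts from the pushing event's description.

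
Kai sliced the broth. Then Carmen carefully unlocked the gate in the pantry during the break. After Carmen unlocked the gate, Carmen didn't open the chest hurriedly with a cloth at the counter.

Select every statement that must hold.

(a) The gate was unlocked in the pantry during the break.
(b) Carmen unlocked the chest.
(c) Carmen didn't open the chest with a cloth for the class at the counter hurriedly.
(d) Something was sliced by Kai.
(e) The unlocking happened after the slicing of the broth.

(a) Entailed — every conjunct here is already in the original unlocking event.
(b) Not entailed — Carmen unlocked the gate, not the chest; the chest belongs to the opening event.
(c) Entailed — under negation, adding a further restriction is entailed: if no such opening event occurred, none occurred for the class either.
(d) Entailed — generalizing the patient leaves a sub-description the original still satisfies.
(e) Entailed — the narrative places the slicing before the unlocking.

(a), (c), (d), (e)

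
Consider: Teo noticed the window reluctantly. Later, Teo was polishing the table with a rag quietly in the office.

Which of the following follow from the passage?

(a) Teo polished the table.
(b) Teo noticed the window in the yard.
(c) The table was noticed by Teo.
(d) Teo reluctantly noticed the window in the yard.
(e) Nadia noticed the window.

(a) Entailed — 'polish' is an activity; 'was polishing' entails that some polishing happened, so 'polished' holds.
(b) Not entailed — 'in the yard' adds information not in the original event.
(c) Not entailed — Teo noticed the window, not the table; the table belongs to the polishing event.
(d) Not entailed — 'in the yard' adds information not in the original event.
(e) Not entailed — the passage has Teo noticing the window, not Nadia.

(a)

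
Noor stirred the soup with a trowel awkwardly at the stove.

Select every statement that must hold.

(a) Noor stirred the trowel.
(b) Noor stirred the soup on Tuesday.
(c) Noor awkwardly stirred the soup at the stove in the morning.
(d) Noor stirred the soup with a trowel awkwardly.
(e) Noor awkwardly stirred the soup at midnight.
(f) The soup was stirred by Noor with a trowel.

(a) Not entailed — the trowel is the instrument, not what was stirred.
(b) Not entailed — 'on Tuesday' adds information not in the original event.
(c) Not entailed — 'in the morning' adds information not in the original event.
(d) Entailed — every conjunct here is already in the original stirring event.
(e) Not entailed — 'at midnight' adds information not in the original event.
(f) Entailed — dropping 'at the stove', 'awkwardly' leaves a sub-description the original still satisfies.

(d), (f)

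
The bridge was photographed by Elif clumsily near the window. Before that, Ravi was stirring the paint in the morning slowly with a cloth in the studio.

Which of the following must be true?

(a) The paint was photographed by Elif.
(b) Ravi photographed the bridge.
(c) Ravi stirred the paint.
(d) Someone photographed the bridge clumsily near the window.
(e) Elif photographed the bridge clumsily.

(c), (d), (e)

(a) Not entailed — Elif photographed the bridge, not the paint; the paint belongs to the stirring event.
(b) Not entailed — the passage has Elif photographing the bridge, not Ravi.
(c) Entailed — 'stir' is an activity; 'was stirring' entails that some stirring happened, so 'stirred' holds.
(d) Entailed — generalizing the agent leaves a sub-description the original still satisfies.
(e) Entailed — every conjunct here is already in the original photographing event.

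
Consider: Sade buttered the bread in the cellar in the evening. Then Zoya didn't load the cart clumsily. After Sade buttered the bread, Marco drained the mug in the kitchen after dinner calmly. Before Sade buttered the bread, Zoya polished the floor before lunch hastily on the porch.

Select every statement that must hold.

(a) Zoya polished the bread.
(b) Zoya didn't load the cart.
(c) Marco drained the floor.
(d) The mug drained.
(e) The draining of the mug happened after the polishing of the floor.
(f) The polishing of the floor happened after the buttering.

(a) Not entailed — Zoya polished the floor, not the bread; the bread belongs to the buttering event.
(b) Not entailed — dropping 'clumsily' under negation is not valid — the original leaves open that Zoya loaded the cart some other way.
(c) Not entailed — Marco drained the mug, not the floor; the floor belongs to the polishing event.
(d) Entailed — 'Marco drained the mug' is causative; it entails the inchoative 'the mug drained'.
(e) Entailed — the narrative places the polishing before the draining.
(f) Not entailed — the narrative places the polishing before the buttering, not after.

(d), (e)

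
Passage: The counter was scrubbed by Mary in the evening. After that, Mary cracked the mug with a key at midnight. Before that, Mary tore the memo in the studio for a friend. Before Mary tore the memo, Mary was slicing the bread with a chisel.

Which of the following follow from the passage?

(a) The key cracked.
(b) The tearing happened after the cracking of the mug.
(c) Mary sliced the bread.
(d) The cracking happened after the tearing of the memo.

(d)

(a) Not entailed — the mug is what cracked, not the key.
(b) Not entailed — the narrative places the tearing before the cracking, not after.
(c) Not entailed — 'was slicing' is progressive on an accomplishment; it does not entail the completed 'sliced'.
(d) Entailed — the narrative places the tearing before the cracking.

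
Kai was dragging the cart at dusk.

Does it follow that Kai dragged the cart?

yes

'drag' is atelic; if Kai was dragging the cart, then Kai dragged the cart (for some time).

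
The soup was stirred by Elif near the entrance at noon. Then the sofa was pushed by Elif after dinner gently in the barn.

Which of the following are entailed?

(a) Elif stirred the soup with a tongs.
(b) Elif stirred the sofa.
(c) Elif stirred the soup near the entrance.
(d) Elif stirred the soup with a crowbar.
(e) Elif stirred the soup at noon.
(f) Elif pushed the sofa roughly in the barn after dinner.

(c), (e)

(a) Not entailed — 'with a tongs' adds information not in the original event.
(b) Not entailed — Elif stirred the soup, not the sofa; the sofa belongs to the pushing event.
(c) Entailed — dropping 'at noon' leaves a sub-description the original still satisfies.
(d) Not entailed — 'with a crowbar' adds information not in the original event.
(e) Entailed — the original entails any weakening of itself; this just drops 'near the entrance'.
(f) Not entailed — 'roughly' adds a manner not in (and inconsistent with) the original.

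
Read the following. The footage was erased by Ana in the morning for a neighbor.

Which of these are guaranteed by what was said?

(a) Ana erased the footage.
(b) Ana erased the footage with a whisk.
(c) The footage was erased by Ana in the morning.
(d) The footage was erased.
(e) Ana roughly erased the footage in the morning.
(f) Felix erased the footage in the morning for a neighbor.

(a) Entailed — the original entails any weakening of itself; this just drops 'for a neighbor', 'in the morning'.
(b) Not entailed — 'with a whisk' adds information not in the original event.
(c) Entailed — every conjunct here is already in the original erasing event.
(d) Entailed — this follows by dropping conjuncts from the erasing event's description.
(e) Not entailed — 'roughly' adds information not in the original event.
(f) Not entailed — the passage has Ana erasing the footage, not Felix.

(a), (c), (d)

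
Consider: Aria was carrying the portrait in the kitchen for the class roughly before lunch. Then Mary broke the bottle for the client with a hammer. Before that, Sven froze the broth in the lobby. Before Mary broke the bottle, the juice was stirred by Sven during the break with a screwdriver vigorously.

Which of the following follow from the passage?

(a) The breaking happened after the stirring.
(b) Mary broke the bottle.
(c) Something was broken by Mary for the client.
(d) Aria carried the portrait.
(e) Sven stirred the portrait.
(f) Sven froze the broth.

(a) Entailed — the narrative places the stirring before the breaking.
(b) Entailed — this follows by dropping conjuncts from the breaking event's description.
(c) Entailed — dropping 'with a hammer' and generalizing the patient leaves a sub-description the original still satisfies.
(d) Entailed — 'carry' is an activity; 'was carrying' entails that some carrying happened, so 'carried' holds.
(e) Not entailed — Sven stirred the juice, not the portrait; the portrait belongs to the carrying event.
(f) Entailed — dropping 'in the lobby' leaves a sub-description the original still satisfies.

(a), (b), (c), (d), (f)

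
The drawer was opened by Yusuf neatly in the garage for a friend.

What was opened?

the drawer

'the drawer' marks the patient of the opening event.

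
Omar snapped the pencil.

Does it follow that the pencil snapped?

yes

'Omar snapped the pencil' is the causative; it entails the inchoative 'the pencil snapped'.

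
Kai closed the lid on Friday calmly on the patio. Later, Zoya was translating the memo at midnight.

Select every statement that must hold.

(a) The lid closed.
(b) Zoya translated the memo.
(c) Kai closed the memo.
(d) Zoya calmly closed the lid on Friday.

(a) Entailed — 'Kai closed the lid' is causative; it entails the inchoative 'the lid closed'.
(b) Not entailed — 'was translating' is progressive on an accomplishment; it does not entail the completed 'translated'.
(c) Not entailed — Kai closed the lid, not the memo; the memo belongs to the translating event.
(d) Not entailed — the passage has Kai closing the lid, not Zoya.

(a)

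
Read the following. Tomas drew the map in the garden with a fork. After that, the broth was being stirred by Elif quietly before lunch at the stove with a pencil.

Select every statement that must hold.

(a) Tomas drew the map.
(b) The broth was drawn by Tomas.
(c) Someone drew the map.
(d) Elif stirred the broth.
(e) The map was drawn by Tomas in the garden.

(a) Entailed — this follows by dropping conjuncts from the drawing event's description.
(b) Not entailed — Tomas drew the map, not the broth; the broth belongs to the stirring event.
(c) Entailed — the original entails any weakening of itself; this just drops 'in the garden', 'with a fork' and generalizes the agent.
(d) Entailed — 'stir' is an activity; 'was stirring' entails that some stirring happened, so 'stirred' holds.
(e) Entailed — dropping 'with a fork' leaves a sub-description the original still satisfies.

(a), (c), (d), (e)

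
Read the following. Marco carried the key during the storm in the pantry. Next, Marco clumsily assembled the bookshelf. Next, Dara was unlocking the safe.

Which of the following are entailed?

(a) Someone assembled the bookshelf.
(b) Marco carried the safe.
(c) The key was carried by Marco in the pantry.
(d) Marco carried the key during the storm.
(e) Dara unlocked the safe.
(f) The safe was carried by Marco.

(a) Entailed — the original entails any weakening of itself; this just drops 'clumsily' and generalizes the agent.
(b) Not entailed — Marco carried the key, not the safe; the safe belongs to the unlocking event.
(c) Entailed — this follows by dropping conjuncts from the carrying event's description.
(d) Entailed — the original entails any weakening of itself; this just drops 'in the pantry'.
(e) Not entailed — 'was unlocking' is progressive on an accomplishment; it does not entail the completed 'unlocked'.
(f) Not entailed — Marco carried the key, not the safe; the safe belongs to the unlocking event.

(a), (c), (d)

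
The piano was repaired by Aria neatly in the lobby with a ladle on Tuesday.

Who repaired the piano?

Aria

'Aria' marks the agent of the repairing event.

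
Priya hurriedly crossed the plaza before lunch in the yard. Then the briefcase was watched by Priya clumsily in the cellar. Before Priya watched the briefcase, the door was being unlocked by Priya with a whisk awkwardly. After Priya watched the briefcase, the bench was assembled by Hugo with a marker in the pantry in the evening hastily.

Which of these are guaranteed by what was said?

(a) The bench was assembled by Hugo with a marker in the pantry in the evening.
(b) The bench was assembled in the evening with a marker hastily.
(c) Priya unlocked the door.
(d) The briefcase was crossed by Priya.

(a), (b)

(a) Entailed — the original entails any weakening of itself; this just drops 'hastily'.
(b) Entailed — this follows by dropping conjuncts from the assembling event's description.
(c) Not entailed — 'was unlocking' is progressive on an accomplishment; it does not entail the completed 'unlocked'.
(d) Not entailed — Priya crossed the plaza, not the briefcase; the briefcase belongs to the watching event.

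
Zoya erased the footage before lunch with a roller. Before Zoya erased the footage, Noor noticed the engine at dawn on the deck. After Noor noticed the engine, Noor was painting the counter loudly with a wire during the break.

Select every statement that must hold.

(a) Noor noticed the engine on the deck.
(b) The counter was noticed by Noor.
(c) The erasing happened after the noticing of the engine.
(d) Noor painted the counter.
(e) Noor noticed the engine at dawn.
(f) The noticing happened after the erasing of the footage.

(a), (c), (e)

(a) Entailed — this follows by dropping conjuncts from the noticing event's description.
(b) Not entailed — Noor noticed the engine, not the counter; the counter belongs to the painting event.
(c) Entailed — the narrative places the noticing before the erasing.
(d) Not entailed — 'was painting' is progressive on an accomplishment; it does not entail the completed 'painted'.
(e) Entailed — dropping 'on the deck' leaves a sub-description the original still satisfies.
(f) Not entailed — the narrative places the noticing before the erasing, not after.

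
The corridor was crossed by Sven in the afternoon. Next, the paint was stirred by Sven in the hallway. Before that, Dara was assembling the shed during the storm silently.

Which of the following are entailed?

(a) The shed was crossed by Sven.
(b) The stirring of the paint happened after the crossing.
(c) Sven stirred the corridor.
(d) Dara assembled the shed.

(b)

(a) Not entailed — Sven crossed the corridor, not the shed; the shed belongs to the assembling event.
(b) Entailed — the narrative places the crossing before the stirring.
(c) Not entailed — Sven stirred the paint, not the corridor; the corridor belongs to the crossing event.
(d) Not entailed — 'was assembling' is progressive on an accomplishment; it does not entail the completed 'assembled'.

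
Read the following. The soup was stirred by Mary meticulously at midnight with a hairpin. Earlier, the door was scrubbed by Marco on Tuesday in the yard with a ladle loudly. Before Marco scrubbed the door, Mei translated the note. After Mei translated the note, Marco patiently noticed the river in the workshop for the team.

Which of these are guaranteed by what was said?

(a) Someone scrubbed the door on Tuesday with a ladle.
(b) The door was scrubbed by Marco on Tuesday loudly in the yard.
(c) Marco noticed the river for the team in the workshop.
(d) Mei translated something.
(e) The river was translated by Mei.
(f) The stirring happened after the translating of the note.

(a) Entailed — every conjunct here is already in the original scrubbing event.
(b) Entailed — dropping 'with a ladle' leaves a sub-description the original still satisfies.
(c) Entailed — this follows by dropping conjuncts from the noticing event's description.
(d) Entailed — this follows by dropping conjuncts from the translating event's description.
(e) Not entailed — Mei translated the note, not the river; the river belongs to the noticing event.
(f) Entailed — the narrative places the translating before the stirring.

(a), (b), (c), (d), (f)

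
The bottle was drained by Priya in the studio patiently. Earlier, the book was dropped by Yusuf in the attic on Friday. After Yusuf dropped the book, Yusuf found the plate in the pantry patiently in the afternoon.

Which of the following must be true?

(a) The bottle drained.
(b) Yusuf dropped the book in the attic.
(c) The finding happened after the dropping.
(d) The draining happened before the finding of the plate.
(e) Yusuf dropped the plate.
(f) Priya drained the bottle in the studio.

(a), (b), (c), (f)

(a) Entailed — 'Priya drained the bottle' is causative; it entails the inchoative 'the bottle drained'.
(b) Entailed — this follows by dropping conjuncts from the dropping event's description.
(c) Entailed — the narrative places the dropping before the finding.
(d) Not entailed — the narrative doesn't order the draining relative to the finding.
(e) Not entailed — Yusuf dropped the book, not the plate; the plate belongs to the finding event.
(f) Entailed — dropping 'patiently' leaves a sub-description the original still satisfies.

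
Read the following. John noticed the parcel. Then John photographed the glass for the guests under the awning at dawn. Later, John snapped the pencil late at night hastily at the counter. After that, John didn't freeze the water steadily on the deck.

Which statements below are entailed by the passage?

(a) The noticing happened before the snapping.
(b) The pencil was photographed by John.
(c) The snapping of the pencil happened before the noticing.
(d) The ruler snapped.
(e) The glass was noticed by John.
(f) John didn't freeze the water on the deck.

(a)

(a) Entailed — the narrative places the noticing before the snapping.
(b) Not entailed — John photographed the glass, not the pencil; the pencil belongs to the snapping event.
(c) Not entailed — the narrative places the noticing before the snapping, not after.
(d) Not entailed — the pencil is what snapped, not the ruler.
(e) Not entailed — John noticed the parcel, not the glass; the glass belongs to the photographing event.
(f) Not entailed — dropping 'steadily' under negation is not valid — the original leaves open that John froze the water some other way.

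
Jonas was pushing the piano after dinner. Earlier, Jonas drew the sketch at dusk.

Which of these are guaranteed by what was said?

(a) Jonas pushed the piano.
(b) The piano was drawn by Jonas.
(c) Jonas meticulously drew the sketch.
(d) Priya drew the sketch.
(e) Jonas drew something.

(a) Entailed — 'push' is an activity; 'was pushing' entails that some pushing happened, so 'pushed' holds.
(b) Not entailed — Jonas drew the sketch, not the piano; the piano belongs to the pushing event.
(c) Not entailed — 'meticulously' adds information not in the original event.
(d) Not entailed — the passage has Jonas drawing the sketch, not Priya.
(e) Entailed — dropping 'at dusk' and generalizing the patient leaves a sub-description the original still satisfies.

(a), (e)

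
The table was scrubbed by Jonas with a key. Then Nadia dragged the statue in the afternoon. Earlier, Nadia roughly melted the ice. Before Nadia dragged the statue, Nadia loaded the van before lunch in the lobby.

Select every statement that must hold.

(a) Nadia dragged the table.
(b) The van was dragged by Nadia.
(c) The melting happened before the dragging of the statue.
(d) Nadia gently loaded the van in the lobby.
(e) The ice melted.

(c), (e)

(a) Not entailed — Nadia dragged the statue, not the table; the table belongs to the scrubbing event.
(b) Not entailed — Nadia dragged the statue, not the van; the van belongs to the loading event.
(c) Entailed — the narrative places the melting before the dragging.
(d) Not entailed — 'gently' adds information not in the original event.
(e) Entailed — 'Nadia melted the ice' is causative; it entails the inchoative 'the ice melted'.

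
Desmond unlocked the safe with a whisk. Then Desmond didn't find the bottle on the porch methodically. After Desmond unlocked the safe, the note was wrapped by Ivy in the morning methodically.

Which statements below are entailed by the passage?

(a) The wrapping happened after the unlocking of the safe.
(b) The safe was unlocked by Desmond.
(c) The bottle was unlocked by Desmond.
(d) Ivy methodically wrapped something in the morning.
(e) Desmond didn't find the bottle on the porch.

(a), (b), (d)

(a) Entailed — the narrative places the unlocking before the wrapping.
(b) Entailed — this follows by dropping conjuncts from the unlocking event's description.
(c) Not entailed — Desmond unlocked the safe, not the bottle; the bottle belongs to the finding event.
(d) Entailed — the original entails any weakening of itself; this just generalizes the patient.
(e) Not entailed — dropping 'methodically' under negation is not valid — the original leaves open that Desmond found the bottle some other way.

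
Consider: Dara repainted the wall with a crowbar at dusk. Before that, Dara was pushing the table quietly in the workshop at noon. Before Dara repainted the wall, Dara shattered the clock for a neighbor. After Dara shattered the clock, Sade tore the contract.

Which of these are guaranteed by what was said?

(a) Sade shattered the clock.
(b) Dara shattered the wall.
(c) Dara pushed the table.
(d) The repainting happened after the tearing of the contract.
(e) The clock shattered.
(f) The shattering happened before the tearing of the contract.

(a) Not entailed — the passage has Dara shattering the clock, not Sade.
(b) Not entailed — Dara shattered the clock, not the wall; the wall belongs to the repainting event.
(c) Entailed — 'push' is an activity; 'was pushing' entails that some pushing happened, so 'pushed' holds.
(d) Not entailed — the narrative doesn't order the tearing relative to the repainting.
(e) Entailed — 'Dara shattered the clock' is causative; it entails the inchoative 'the clock shattered'.
(f) Entailed — the narrative places the shattering before the tearing.

(c), (e), (f)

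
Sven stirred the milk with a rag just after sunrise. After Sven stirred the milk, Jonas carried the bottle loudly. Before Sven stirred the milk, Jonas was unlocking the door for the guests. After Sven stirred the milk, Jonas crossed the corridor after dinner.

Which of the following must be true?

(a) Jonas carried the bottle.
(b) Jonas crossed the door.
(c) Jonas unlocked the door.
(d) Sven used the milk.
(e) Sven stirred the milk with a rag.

(a), (e)

(a) Entailed — this follows by dropping conjuncts from the carrying event's description.
(b) Not entailed — Jonas crossed the corridor, not the door; the door belongs to the unlocking event.
(c) Not entailed — 'was unlocking' is progressive on an accomplishment; it does not entail the completed 'unlocked'.
(d) Not entailed — the milk is the patient, not an instrument — Sven used a rag.
(e) Entailed — every conjunct here is already in the original stirring event.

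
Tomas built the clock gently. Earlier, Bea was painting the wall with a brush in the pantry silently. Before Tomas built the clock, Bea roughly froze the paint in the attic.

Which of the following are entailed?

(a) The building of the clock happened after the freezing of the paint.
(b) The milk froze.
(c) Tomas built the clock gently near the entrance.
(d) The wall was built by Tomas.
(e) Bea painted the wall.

(a) Entailed — the narrative places the freezing before the building.
(b) Not entailed — the paint is what froze, not the milk.
(c) Not entailed — 'near the entrance' adds information not in the original event.
(d) Not entailed — Tomas built the clock, not the wall; the wall belongs to the painting event.
(e) Not entailed — 'was painting' is progressive on an accomplishment; it does not entail the completed 'painted'.

(a)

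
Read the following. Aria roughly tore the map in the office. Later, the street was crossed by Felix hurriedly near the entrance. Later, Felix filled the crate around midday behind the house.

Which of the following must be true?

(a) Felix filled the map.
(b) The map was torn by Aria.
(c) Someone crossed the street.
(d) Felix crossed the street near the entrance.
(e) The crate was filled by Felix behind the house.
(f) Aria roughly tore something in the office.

(a) Not entailed — Felix filled the crate, not the map; the map belongs to the tearing event.
(b) Entailed — the original entails any weakening of itself; this just drops 'roughly', 'in the office'.
(c) Entailed — this follows by dropping conjuncts from the crossing event's description.
(d) Entailed — dropping 'hurriedly' leaves a sub-description the original still satisfies.
(e) Entailed — every conjunct here is already in the original filling event.
(f) Entailed — the original entails any weakening of itself; this just generalizes the patient.

(b), (c), (d), (e), (f)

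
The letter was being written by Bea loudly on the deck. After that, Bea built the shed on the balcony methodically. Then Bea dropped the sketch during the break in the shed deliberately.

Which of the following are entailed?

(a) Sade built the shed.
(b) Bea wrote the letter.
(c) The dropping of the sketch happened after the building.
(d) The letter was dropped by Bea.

(a) Not entailed — the passage has Bea building the shed, not Sade.
(b) Not entailed — 'was writing' is progressive on an accomplishment; it does not entail the completed 'wrote'.
(c) Entailed — the narrative places the building before the dropping.
(d) Not entailed — Bea dropped the sketch, not the letter; the letter belongs to the writing event.

(c)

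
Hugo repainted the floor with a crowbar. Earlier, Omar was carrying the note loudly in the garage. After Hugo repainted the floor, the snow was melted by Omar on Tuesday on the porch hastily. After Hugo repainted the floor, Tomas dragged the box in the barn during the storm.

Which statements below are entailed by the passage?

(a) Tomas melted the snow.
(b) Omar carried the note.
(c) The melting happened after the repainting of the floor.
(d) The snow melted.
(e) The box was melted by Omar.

(b), (c), (d)

(a) Not entailed — the passage has Omar melting the snow, not Tomas.
(b) Entailed — 'carry' is an activity; 'was carrying' entails that some carrying happened, so 'carried' holds.
(c) Entailed — the narrative places the repainting before the melting.
(d) Entailed — 'Omar melted the snow' is causative; it entails the inchoative 'the snow melted'.
(e) Not entailed — Omar melted the snow, not the box; the box belongs to the dragging event.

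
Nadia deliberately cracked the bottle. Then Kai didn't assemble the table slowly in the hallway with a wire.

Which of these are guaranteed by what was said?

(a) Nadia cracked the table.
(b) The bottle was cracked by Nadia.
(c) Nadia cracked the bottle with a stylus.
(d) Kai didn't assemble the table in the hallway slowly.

(b)

(a) Not entailed — Nadia cracked the bottle, not the table; the table belongs to the assembling event.
(b) Entailed — this follows by dropping conjuncts from the cracking event's description.
(c) Not entailed — 'with a stylus' adds information not in the original event.
(d) Not entailed — dropping 'with a wire' under negation is not valid — the original leaves open that Kai assembled the table some other way.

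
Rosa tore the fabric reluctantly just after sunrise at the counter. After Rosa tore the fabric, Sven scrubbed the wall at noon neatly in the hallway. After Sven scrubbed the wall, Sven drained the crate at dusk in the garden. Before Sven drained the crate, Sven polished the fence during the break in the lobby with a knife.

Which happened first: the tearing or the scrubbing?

The connectives place the tearing before the scrubbing.

the tearing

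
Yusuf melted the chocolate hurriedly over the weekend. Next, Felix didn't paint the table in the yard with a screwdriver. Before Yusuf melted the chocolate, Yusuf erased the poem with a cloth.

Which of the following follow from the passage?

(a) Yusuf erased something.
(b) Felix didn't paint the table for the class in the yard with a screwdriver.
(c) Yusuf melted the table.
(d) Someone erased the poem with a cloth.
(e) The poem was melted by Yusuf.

(a), (b), (d)

(a) Entailed — this follows by dropping conjuncts from the erasing event's description.
(b) Entailed — under negation, adding a further restriction is entailed: if no such painting event occurred, none occurred for the class either.
(c) Not entailed — Yusuf melted the chocolate, not the table; the table belongs to the painting event.
(d) Entailed — every conjunct here is already in the original erasing event.
(e) Not entailed — Yusuf melted the chocolate, not the poem; the poem belongs to the erasing event.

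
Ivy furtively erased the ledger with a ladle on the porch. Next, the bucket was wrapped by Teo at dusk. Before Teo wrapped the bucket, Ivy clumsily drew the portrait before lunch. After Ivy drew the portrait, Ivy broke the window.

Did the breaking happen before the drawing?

no

The narrative orders the drawing before the breaking.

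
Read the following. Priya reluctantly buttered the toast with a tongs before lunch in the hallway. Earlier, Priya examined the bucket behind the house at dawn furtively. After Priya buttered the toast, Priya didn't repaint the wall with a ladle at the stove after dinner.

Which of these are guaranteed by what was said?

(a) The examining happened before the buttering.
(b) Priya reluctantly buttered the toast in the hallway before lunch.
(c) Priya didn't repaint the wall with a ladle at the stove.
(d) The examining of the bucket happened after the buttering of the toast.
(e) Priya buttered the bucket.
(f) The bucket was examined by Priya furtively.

(a), (b), (f)

(a) Entailed — the narrative places the examining before the buttering.
(b) Entailed — the original entails any weakening of itself; this just drops 'with a tongs'.
(c) Not entailed — dropping 'after dinner' under negation is not valid — the original leaves open that Priya repainted the wall some other way.
(d) Not entailed — the narrative places the examining before the buttering, not after.
(e) Not entailed — Priya buttered the toast, not the bucket; the bucket belongs to the examining event.
(f) Entailed — every conjunct here is already in the original examining event.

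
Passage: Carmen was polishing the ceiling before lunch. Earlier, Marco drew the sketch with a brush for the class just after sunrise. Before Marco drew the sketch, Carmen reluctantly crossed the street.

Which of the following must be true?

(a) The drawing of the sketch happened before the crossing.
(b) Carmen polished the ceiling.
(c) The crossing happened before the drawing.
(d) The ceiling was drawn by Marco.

(a) Not entailed — the narrative places the crossing before the drawing, not after.
(b) Entailed — 'polish' is an activity; 'was polishing' entails that some polishing happened, so 'polished' holds.
(c) Entailed — the narrative places the crossing before the drawing.
(d) Not entailed — Marco drew the sketch, not the ceiling; the ceiling belongs to the polishing event.

(b), (c)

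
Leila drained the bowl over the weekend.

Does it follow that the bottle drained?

Nothing is said about any bottle; only the bowl is affected.

no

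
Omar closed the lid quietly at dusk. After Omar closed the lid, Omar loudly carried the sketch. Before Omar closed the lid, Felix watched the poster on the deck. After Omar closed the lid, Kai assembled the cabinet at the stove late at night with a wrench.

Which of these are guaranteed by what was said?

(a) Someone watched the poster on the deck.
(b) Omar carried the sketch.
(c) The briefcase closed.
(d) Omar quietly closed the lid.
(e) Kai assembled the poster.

(a), (b), (d)

(a) Entailed — the original entails any weakening of itself; this just generalizes the agent.
(b) Entailed — this follows by dropping conjuncts from the carrying event's description.
(c) Not entailed — the lid is what closed, not the briefcase.
(d) Entailed — the original entails any weakening of itself; this just drops 'at dusk'.
(e) Not entailed — Kai assembled the cabinet, not the poster; the poster belongs to the watching event.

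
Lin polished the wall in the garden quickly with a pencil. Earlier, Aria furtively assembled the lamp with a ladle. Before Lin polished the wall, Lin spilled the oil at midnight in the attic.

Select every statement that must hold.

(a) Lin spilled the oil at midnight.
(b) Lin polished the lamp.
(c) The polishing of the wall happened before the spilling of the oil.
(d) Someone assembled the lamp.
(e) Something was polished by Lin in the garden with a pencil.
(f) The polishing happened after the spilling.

(a) Entailed — the original entails any weakening of itself; this just drops 'in the attic'.
(b) Not entailed — Lin polished the wall, not the lamp; the lamp belongs to the assembling event.
(c) Not entailed — the narrative places the spilling before the polishing, not after.
(d) Entailed — dropping 'with a ladle', 'furtively' and generalizing the agent leaves a sub-description the original still satisfies.
(e) Entailed — dropping 'quickly' and generalizing the patient leaves a sub-description the original still satisfies.
(f) Entailed — the narrative places the spilling before the polishing.

(a), (d), (e), (f)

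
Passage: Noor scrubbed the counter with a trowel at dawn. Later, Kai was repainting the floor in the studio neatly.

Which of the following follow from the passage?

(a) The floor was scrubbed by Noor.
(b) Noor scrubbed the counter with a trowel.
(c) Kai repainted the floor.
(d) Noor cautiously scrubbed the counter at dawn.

(a) Not entailed — Noor scrubbed the counter, not the floor; the floor belongs to the repainting event.
(b) Entailed — this follows by dropping conjuncts from the scrubbing event's description.
(c) Not entailed — 'was repainting' is progressive on an accomplishment; it does not entail the completed 'repainted'.
(d) Not entailed — 'cautiously' adds information not in the original event.

(b)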